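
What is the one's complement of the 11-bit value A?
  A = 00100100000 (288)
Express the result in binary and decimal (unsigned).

Flip each bit (0->1, 1->0):
  00100100000
  11011011111

Answer: 11011011111 (1759)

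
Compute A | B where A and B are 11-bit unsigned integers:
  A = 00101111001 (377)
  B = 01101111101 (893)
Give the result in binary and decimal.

Apply | to each column (1 where either bit is 1):
  00101111001
| 01101111101
-------------
  01101111101

Answer: 01101111101 (893)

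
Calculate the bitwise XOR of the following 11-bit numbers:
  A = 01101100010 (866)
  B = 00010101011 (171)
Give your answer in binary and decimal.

Apply ^ to each column (1 where bits differ):
  01101100010
^ 00010101011
-------------
  01111001001

Answer: 01111001001 (969)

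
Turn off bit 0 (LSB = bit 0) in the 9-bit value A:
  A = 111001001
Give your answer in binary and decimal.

Mask = ~(1 << 0) = 111111110
Bit 0 of A is 1, so AND-ing with the mask clears it to 0.
  111001001
& 111111110
-----------
  111001000

Answer: 111001000 (456)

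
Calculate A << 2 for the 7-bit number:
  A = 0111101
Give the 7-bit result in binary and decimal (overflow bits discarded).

Shift left by 2: drop the top 2 bit(s), append 2 zero(s) on the right.
  0111101  ->  discard [01], keep [11101], append 00
= 1110100

Answer: 1110100 (116)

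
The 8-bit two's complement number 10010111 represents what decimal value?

MSB is 1, so the value is negative. Find the magnitude:
1. Invert bits:  01101000
2. Add 1:        01101001  = 105
3. Apply sign:   -105

Answer: -105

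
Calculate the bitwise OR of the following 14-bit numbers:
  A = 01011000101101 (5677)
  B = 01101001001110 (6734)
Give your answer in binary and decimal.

Apply | to each column (1 where either bit is 1):
  01011000101101
| 01101001001110
----------------
  01111001101111

Answer: 01111001101111 (7791)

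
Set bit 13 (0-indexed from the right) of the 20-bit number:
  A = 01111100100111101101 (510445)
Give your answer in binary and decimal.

Mask = 1 << 13 = 00000010000000000000
Bit 13 of A is 0, so OR-ing with the mask flips it to 1.
  01111100100111101101
| 00000010000000000000
----------------------
  01111110100111101101

Answer: 01111110100111101101 (518637)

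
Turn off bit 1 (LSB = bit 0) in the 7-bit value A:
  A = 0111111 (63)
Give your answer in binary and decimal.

Mask = ~(1 << 1) = 1111101
Bit 1 of A is 1, so AND-ing with the mask clears it to 0.
  0111111
& 1111101
---------
  0111101

Answer: 0111101 (61)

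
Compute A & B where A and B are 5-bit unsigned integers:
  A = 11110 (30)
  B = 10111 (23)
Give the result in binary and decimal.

Apply & to each column (1 only where both bits are 1):
  11110
& 10111
-------
  10110

Answer: 10110 (22)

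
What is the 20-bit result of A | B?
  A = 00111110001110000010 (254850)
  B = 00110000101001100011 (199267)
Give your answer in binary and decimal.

Apply | to each column (1 where either bit is 1):
  00111110001110000010
| 00110000101001100011
----------------------
  00111110101111100011

Answer: 00111110101111100011 (256995)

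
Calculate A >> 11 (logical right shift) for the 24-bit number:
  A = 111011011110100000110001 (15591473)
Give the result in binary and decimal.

Logical shift right by 11: drop the bottom 11 bit(s), prepend 11 zero(s) on the left.
  111011011110100000110001  ->  keep [1110110111101], discard [00000110001], prepend 00000000000
= 000000000001110110111101

Answer: 000000000001110110111101 (7613)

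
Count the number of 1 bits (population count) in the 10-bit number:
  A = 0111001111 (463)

0111001111
1-bits at positions (from bit 0 = LSB): 0, 1, 2, 3, 6, 7, 8
Count = 7

Answer: 7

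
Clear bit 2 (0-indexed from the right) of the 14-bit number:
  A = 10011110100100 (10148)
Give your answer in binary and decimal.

Mask = ~(1 << 2) = 11111111111011
Bit 2 of A is 1, so AND-ing with the mask clears it to 0.
  10011110100100
& 11111111111011
----------------
  10011110100000

Answer: 10011110100000 (10144)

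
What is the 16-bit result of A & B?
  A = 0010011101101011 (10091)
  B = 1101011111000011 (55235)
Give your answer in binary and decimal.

Apply & to each column (1 only where both bits are 1):
  0010011101101011
& 1101011111000011
------------------
  0000011101000011

Answer: 0000011101000011 (1859)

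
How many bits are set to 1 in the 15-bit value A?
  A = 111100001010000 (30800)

111100001010000
1-bits at positions (from bit 0 = LSB): 4, 6, 11, 12, 13, 14
Count = 6

Answer: 6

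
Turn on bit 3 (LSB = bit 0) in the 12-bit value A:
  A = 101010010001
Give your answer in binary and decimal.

Mask = 1 << 3 = 000000001000
Bit 3 of A is 0, so OR-ing with the mask flips it to 1.
  101010010001
| 000000001000
--------------
  101010011001

Answer: 101010011001 (2713)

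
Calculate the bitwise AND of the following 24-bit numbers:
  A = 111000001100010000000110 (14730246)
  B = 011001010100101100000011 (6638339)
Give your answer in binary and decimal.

Apply & to each column (1 only where both bits are 1):
  111000001100010000000110
& 011001010100101100000011
--------------------------
  011000000100000000000010

Answer: 011000000100000000000010 (6307842)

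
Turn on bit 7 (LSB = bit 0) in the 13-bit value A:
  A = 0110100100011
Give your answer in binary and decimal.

Mask = 1 << 7 = 0000010000000
Bit 7 of A is 0, so OR-ing with the mask flips it to 1.
  0110100100011
| 0000010000000
---------------
  0110110100011

Answer: 0110110100011 (3491)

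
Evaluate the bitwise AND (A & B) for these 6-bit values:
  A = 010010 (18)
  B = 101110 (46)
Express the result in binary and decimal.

Apply & to each column (1 only where both bits are 1):
  010010
& 101110
--------
  000010

Answer: 000010 (2)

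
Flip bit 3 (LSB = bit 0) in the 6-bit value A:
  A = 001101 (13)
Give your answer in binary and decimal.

Mask = 1 << 3 = 001000
Bit 3 of A is 1; XOR with the mask flips it to 0.
  001101
^ 001000
--------
  000101

Answer: 000101 (5)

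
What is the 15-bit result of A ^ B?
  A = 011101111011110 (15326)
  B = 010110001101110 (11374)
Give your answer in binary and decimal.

Apply ^ to each column (1 where bits differ):
  011101111011110
^ 010110001101110
-----------------
  001011110110000

Answer: 001011110110000 (6064)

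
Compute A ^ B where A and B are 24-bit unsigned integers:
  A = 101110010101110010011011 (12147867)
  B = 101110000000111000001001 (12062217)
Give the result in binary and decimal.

Apply ^ to each column (1 where bits differ):
  101110010101110010011011
^ 101110000000111000001001
--------------------------
  000000010101001010010010

Answer: 000000010101001010010010 (86674)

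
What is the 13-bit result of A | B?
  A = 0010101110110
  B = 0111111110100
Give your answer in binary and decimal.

Apply | to each column (1 where either bit is 1):
  0010101110110
| 0111111110100
---------------
  0111111110110

Answer: 0111111110110 (4086)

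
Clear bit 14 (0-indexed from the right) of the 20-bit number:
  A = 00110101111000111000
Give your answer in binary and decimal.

Mask = ~(1 << 14) = 11111011111111111111
Bit 14 of A is 1, so AND-ing with the mask clears it to 0.
  00110101111000111000
& 11111011111111111111
----------------------
  00110001111000111000

Answer: 00110001111000111000 (204344)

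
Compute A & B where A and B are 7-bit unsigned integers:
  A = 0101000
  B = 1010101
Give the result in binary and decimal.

Apply & to each column (1 only where both bits are 1):
  0101000
& 1010101
---------
  0000000

Answer: 0000000 (0)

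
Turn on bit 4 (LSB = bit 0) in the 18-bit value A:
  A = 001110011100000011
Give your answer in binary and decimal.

Mask = 1 << 4 = 000000000000010000
Bit 4 of A is 0, so OR-ing with the mask flips it to 1.
  001110011100000011
| 000000000000010000
--------------------
  001110011100010011

Answer: 001110011100010011 (59155)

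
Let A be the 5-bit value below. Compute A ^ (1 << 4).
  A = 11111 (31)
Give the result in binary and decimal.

Mask = 1 << 4 = 10000
Bit 4 of A is 1; XOR with the mask flips it to 0.
  11111
^ 10000
-------
  01111

Answer: 01111 (15)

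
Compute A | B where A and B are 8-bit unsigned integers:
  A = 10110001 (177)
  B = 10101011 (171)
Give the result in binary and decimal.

Apply | to each column (1 where either bit is 1):
  10110001
| 10101011
----------
  10111011

Answer: 10111011 (187)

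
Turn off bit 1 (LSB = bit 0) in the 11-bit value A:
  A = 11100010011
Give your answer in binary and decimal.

Mask = ~(1 << 1) = 11111111101
Bit 1 of A is 1, so AND-ing with the mask clears it to 0.
  11100010011
& 11111111101
-------------
  11100010001

Answer: 11100010001 (1809)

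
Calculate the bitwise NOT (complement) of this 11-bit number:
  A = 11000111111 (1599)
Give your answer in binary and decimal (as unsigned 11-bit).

Flip each bit (0->1, 1->0):
  11000111111
  00111000000

Answer: 00111000000 (448)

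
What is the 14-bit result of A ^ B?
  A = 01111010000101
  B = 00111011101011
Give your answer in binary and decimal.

Apply ^ to each column (1 where bits differ):
  01111010000101
^ 00111011101011
----------------
  01000001101110

Answer: 01000001101110 (4206)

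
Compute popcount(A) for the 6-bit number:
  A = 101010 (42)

101010
1-bits at positions (from bit 0 = LSB): 1, 3, 5
Count = 3

Answer: 3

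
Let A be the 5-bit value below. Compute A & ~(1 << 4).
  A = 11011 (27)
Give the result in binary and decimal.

Mask = ~(1 << 4) = 01111
Bit 4 of A is 1, so AND-ing with the mask clears it to 0.
  11011
& 01111
-------
  01011

Answer: 01011 (11)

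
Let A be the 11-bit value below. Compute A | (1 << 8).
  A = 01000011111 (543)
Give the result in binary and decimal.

Mask = 1 << 8 = 00100000000
Bit 8 of A is 0, so OR-ing with the mask flips it to 1.
  01000011111
| 00100000000
-------------
  01100011111

Answer: 01100011111 (799)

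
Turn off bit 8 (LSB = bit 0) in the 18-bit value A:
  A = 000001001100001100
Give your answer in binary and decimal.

Mask = ~(1 << 8) = 111111111011111111
Bit 8 of A is 1, so AND-ing with the mask clears it to 0.
  000001001100001100
& 111111111011111111
--------------------
  000001001000001100

Answer: 000001001000001100 (4620)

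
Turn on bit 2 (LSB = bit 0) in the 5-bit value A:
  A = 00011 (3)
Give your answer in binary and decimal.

Mask = 1 << 2 = 00100
Bit 2 of A is 0, so OR-ing with the mask flips it to 1.
  00011
| 00100
-------
  00111

Answer: 00111 (7)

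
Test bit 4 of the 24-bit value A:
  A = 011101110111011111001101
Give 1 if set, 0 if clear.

Bit 4 is the 5th from the right.
  011101110111011111001101
                     ^
That bit is 0.

Answer: 0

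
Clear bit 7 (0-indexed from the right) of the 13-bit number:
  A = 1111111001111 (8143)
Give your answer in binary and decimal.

Mask = ~(1 << 7) = 1111101111111
Bit 7 of A is 1, so AND-ing with the mask clears it to 0.
  1111111001111
& 1111101111111
---------------
  1111101001111

Answer: 1111101001111 (8015)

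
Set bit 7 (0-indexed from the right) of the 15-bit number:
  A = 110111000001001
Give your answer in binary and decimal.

Mask = 1 << 7 = 000000010000000
Bit 7 of A is 0, so OR-ing with the mask flips it to 1.
  110111000001001
| 000000010000000
-----------------
  110111010001001

Answer: 110111010001001 (28297)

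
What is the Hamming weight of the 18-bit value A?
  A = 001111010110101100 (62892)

001111010110101100
1-bits at positions (from bit 0 = LSB): 2, 3, 5, 7, 8, 10, 12, 13, 14, 15
Count = 10

Answer: 10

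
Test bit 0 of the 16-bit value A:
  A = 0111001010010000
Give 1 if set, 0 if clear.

Bit 0 is the 1st from the right.
  0111001010010000
                 ^
That bit is 0.

Answer: 0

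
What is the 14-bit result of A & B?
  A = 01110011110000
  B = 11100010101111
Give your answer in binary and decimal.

Apply & to each column (1 only where both bits are 1):
  01110011110000
& 11100010101111
----------------
  01100010100000

Answer: 01100010100000 (6304)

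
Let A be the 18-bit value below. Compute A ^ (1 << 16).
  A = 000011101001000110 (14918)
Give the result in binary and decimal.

Mask = 1 << 16 = 010000000000000000
Bit 16 of A is 0; XOR with the mask flips it to 1.
  000011101001000110
^ 010000000000000000
--------------------
  010011101001000110

Answer: 010011101001000110 (80454)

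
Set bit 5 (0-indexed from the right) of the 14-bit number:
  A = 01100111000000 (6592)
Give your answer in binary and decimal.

Mask = 1 << 5 = 00000000100000
Bit 5 of A is 0, so OR-ing with the mask flips it to 1.
  01100111000000
| 00000000100000
----------------
  01100111100000

Answer: 01100111100000 (6624)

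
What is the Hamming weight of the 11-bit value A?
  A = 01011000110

01011000110
1-bits at positions (from bit 0 = LSB): 1, 2, 6, 7, 9
Count = 5

Answer: 5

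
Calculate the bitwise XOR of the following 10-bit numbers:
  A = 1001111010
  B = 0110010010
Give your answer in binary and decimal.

Apply ^ to each column (1 where bits differ):
  1001111010
^ 0110010010
------------
  1111101000

Answer: 1111101000 (1000)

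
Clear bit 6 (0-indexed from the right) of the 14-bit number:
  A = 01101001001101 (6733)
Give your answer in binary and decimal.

Mask = ~(1 << 6) = 11111110111111
Bit 6 of A is 1, so AND-ing with the mask clears it to 0.
  01101001001101
& 11111110111111
----------------
  01101000001101

Answer: 01101000001101 (6669)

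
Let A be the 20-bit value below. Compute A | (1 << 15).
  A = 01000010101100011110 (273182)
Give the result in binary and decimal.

Mask = 1 << 15 = 00001000000000000000
Bit 15 of A is 0, so OR-ing with the mask flips it to 1.
  01000010101100011110
| 00001000000000000000
----------------------
  01001010101100011110

Answer: 01001010101100011110 (305950)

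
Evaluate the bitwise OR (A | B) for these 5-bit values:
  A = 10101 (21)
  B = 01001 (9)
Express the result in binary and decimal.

Apply | to each column (1 where either bit is 1):
  10101
| 01001
-------
  11101

Answer: 11101 (29)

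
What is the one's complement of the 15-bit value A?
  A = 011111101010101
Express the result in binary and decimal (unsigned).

Flip each bit (0->1, 1->0):
  011111101010101
  100000010101010

Answer: 100000010101010 (16554)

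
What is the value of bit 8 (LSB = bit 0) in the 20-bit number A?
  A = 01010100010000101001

Bit 8 is the 9th from the right.
  01010100010000101001
             ^
That bit is 0.

Answer: 0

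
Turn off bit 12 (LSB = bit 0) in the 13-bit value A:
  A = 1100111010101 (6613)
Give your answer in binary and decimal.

Mask = ~(1 << 12) = 0111111111111
Bit 12 of A is 1, so AND-ing with the mask clears it to 0.
  1100111010101
& 0111111111111
---------------
  0100111010101

Answer: 0100111010101 (2517)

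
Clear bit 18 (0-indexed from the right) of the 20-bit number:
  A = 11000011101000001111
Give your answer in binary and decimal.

Mask = ~(1 << 18) = 10111111111111111111
Bit 18 of A is 1, so AND-ing with the mask clears it to 0.
  11000011101000001111
& 10111111111111111111
----------------------
  10000011101000001111

Answer: 10000011101000001111 (539151)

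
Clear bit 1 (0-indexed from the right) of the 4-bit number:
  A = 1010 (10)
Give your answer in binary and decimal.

Mask = ~(1 << 1) = 1101
Bit 1 of A is 1, so AND-ing with the mask clears it to 0.
  1010
& 1101
------
  1000

Answer: 1000 (8)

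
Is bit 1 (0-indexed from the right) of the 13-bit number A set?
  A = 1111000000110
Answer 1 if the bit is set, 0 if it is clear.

Bit 1 is the 2nd from the right.
  1111000000110
             ^
That bit is 1.

Answer: 1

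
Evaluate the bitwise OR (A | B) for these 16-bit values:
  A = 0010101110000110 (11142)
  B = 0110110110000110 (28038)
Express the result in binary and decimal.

Apply | to each column (1 where either bit is 1):
  0010101110000110
| 0110110110000110
------------------
  0110111110000110

Answer: 0110111110000110 (28550)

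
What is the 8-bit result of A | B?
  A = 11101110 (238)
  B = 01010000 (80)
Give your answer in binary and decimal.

Apply | to each column (1 where either bit is 1):
  11101110
| 01010000
----------
  11111110

Answer: 11111110 (254)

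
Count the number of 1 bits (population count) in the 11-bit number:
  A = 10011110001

10011110001
1-bits at positions (from bit 0 = LSB): 0, 4, 5, 6, 7, 10
Count = 6

Answer: 6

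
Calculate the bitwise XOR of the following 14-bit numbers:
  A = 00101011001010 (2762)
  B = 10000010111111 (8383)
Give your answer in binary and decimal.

Apply ^ to each column (1 where bits differ):
  00101011001010
^ 10000010111111
----------------
  10101001110101

Answer: 10101001110101 (10869)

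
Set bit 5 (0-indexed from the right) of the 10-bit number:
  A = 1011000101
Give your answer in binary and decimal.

Mask = 1 << 5 = 0000100000
Bit 5 of A is 0, so OR-ing with the mask flips it to 1.
  1011000101
| 0000100000
------------
  1011100101

Answer: 1011100101 (741)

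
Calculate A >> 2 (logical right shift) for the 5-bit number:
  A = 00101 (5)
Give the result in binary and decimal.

Logical shift right by 2: drop the bottom 2 bit(s), prepend 2 zero(s) on the left.
  00101  ->  keep [001], discard [01], prepend 00
= 00001

Answer: 00001 (1)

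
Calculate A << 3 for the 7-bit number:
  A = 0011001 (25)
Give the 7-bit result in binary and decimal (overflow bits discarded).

Shift left by 3: drop the top 3 bit(s), append 3 zero(s) on the right.
  0011001  ->  discard [001], keep [1001], append 000
= 1001000

Answer: 1001000 (72)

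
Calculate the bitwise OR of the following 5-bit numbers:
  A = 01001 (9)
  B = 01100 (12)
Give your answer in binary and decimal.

Apply | to each column (1 where either bit is 1):
  01001
| 01100
-------
  01101

Answer: 01101 (13)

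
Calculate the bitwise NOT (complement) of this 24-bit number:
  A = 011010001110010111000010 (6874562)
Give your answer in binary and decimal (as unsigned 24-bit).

Flip each bit (0->1, 1->0):
  011010001110010111000010
  100101110001101000111101

Answer: 100101110001101000111101 (9902653)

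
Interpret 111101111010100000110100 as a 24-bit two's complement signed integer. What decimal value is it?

MSB is 1, so the value is negative. Find the magnitude:
1. Invert bits:  000010000101011111001011
2. Add 1:        000010000101011111001100  = 546764
3. Apply sign:   -546764

Answer: -546764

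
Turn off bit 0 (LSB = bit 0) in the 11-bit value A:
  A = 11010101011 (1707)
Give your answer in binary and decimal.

Mask = ~(1 << 0) = 11111111110
Bit 0 of A is 1, so AND-ing with the mask clears it to 0.
  11010101011
& 11111111110
-------------
  11010101010

Answer: 11010101010 (1706)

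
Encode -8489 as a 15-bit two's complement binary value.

1. Binary of +8489:  010000100101001
2. Invert bits:     101111011010110
3. Add 1:           101111011010111

Answer: 101111011010111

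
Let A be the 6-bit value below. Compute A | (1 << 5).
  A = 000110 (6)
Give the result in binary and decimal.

Mask = 1 << 5 = 100000
Bit 5 of A is 0, so OR-ing with the mask flips it to 1.
  000110
| 100000
--------
  100110

Answer: 100110 (38)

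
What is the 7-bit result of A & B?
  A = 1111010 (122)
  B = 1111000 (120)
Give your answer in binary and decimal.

Apply & to each column (1 only where both bits are 1):
  1111010
& 1111000
---------
  1111000

Answer: 1111000 (120)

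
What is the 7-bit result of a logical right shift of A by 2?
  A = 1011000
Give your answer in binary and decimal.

Logical shift right by 2: drop the bottom 2 bit(s), prepend 2 zero(s) on the left.
  1011000  ->  keep [10110], discard [00], prepend 00
= 0010110

Answer: 0010110 (22)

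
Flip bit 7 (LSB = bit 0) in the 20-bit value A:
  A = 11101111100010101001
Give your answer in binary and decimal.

Mask = 1 << 7 = 00000000000010000000
Bit 7 of A is 1; XOR with the mask flips it to 0.
  11101111100010101001
^ 00000000000010000000
----------------------
  11101111100000101001

Answer: 11101111100000101001 (981033)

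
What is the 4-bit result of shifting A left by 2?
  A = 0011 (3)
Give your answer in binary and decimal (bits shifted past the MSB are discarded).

Shift left by 2: drop the top 2 bit(s), append 2 zero(s) on the right.
  0011  ->  discard [00], keep [11], append 00
= 1100

Answer: 1100 (12)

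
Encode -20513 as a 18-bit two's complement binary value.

1. Binary of +20513:  000101000000100001
2. Invert bits:     111010111111011110
3. Add 1:           111010111111011111

Answer: 111010111111011111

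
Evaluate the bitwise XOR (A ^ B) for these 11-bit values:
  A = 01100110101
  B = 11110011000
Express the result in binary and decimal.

Apply ^ to each column (1 where bits differ):
  01100110101
^ 11110011000
-------------
  10010101101

Answer: 10010101101 (1197)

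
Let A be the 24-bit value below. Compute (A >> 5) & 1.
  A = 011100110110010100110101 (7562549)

Bit 5 is the 6th from the right.
  011100110110010100110101
                    ^
That bit is 1.

Answer: 1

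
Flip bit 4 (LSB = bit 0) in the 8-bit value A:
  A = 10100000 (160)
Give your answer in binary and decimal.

Mask = 1 << 4 = 00010000
Bit 4 of A is 0; XOR with the mask flips it to 1.
  10100000
^ 00010000
----------
  10110000

Answer: 10110000 (176)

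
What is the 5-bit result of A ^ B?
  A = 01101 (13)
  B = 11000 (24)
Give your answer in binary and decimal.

Apply ^ to each column (1 where bits differ):
  01101
^ 11000
-------
  10101

Answer: 10101 (21)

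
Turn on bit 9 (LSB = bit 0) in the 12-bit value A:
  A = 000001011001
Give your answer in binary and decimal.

Mask = 1 << 9 = 001000000000
Bit 9 of A is 0, so OR-ing with the mask flips it to 1.
  000001011001
| 001000000000
--------------
  001001011001

Answer: 001001011001 (601)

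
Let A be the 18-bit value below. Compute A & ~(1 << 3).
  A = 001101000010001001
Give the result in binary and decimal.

Mask = ~(1 << 3) = 111111111111110111
Bit 3 of A is 1, so AND-ing with the mask clears it to 0.
  001101000010001001
& 111111111111110111
--------------------
  001101000010000001

Answer: 001101000010000001 (53377)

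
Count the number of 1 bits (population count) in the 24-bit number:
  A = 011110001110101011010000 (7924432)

011110001110101011010000
1-bits at positions (from bit 0 = LSB): 4, 6, 7, 9, 11, 13, 14, 15, 19, 20, 21, 22
Count = 12

Answer: 12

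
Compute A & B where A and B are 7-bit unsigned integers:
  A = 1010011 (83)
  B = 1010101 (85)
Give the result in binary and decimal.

Apply & to each column (1 only where both bits are 1):
  1010011
& 1010101
---------
  1010001

Answer: 1010001 (81)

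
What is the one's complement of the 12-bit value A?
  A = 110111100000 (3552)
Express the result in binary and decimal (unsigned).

Flip each bit (0->1, 1->0):
  110111100000
  001000011111

Answer: 001000011111 (543)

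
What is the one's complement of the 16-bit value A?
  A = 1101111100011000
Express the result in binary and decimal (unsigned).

Flip each bit (0->1, 1->0):
  1101111100011000
  0010000011100111

Answer: 0010000011100111 (8423)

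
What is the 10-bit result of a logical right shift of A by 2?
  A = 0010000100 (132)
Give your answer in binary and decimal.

Logical shift right by 2: drop the bottom 2 bit(s), prepend 2 zero(s) on the left.
  0010000100  ->  keep [00100001], discard [00], prepend 00
= 0000100001

Answer: 0000100001 (33)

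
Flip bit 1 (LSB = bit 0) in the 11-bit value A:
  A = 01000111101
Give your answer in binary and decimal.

Mask = 1 << 1 = 00000000010
Bit 1 of A is 0; XOR with the mask flips it to 1.
  01000111101
^ 00000000010
-------------
  01000111111

Answer: 01000111111 (575)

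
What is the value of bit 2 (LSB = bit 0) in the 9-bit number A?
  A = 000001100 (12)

Bit 2 is the 3rd from the right.
  000001100
        ^
That bit is 1.

Answer: 1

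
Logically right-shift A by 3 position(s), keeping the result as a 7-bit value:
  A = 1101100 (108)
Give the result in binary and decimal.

Logical shift right by 3: drop the bottom 3 bit(s), prepend 3 zero(s) on the left.
  1101100  ->  keep [1101], discard [100], prepend 000
= 0001101

Answer: 0001101 (13)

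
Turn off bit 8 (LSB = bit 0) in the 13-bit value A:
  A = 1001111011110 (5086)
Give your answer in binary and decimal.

Mask = ~(1 << 8) = 1111011111111
Bit 8 of A is 1, so AND-ing with the mask clears it to 0.
  1001111011110
& 1111011111111
---------------
  1001011011110

Answer: 1001011011110 (4830)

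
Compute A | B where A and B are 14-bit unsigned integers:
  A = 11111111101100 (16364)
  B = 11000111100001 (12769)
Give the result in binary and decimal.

Apply | to each column (1 where either bit is 1):
  11111111101100
| 11000111100001
----------------
  11111111101101

Answer: 11111111101101 (16365)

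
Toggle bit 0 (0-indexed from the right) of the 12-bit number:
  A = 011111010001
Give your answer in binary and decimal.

Mask = 1 << 0 = 000000000001
Bit 0 of A is 1; XOR with the mask flips it to 0.
  011111010001
^ 000000000001
--------------
  011111010000

Answer: 011111010000 (2000)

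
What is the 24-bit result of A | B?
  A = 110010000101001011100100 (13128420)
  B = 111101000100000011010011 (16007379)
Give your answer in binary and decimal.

Apply | to each column (1 where either bit is 1):
  110010000101001011100100
| 111101000100000011010011
--------------------------
  111111000101001011110111

Answer: 111111000101001011110111 (16536311)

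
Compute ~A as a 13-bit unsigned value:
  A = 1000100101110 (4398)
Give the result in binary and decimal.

Flip each bit (0->1, 1->0):
  1000100101110
  0111011010001

Answer: 0111011010001 (3793)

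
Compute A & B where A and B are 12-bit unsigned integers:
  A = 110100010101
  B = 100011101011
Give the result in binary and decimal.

Apply & to each column (1 only where both bits are 1):
  110100010101
& 100011101011
--------------
  100000000001

Answer: 100000000001 (2049)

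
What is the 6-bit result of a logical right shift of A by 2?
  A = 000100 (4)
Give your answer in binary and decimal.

Logical shift right by 2: drop the bottom 2 bit(s), prepend 2 zero(s) on the left.
  000100  ->  keep [0001], discard [00], prepend 00
= 000001

Answer: 000001 (1)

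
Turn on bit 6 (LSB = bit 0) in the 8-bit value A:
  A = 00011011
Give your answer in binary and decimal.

Mask = 1 << 6 = 01000000
Bit 6 of A is 0, so OR-ing with the mask flips it to 1.
  00011011
| 01000000
----------
  01011011

Answer: 01011011 (91)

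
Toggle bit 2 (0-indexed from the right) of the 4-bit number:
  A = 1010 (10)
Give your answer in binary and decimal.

Mask = 1 << 2 = 0100
Bit 2 of A is 0; XOR with the mask flips it to 1.
  1010
^ 0100
------
  1110

Answer: 1110 (14)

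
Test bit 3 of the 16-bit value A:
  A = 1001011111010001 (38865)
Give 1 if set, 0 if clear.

Bit 3 is the 4th from the right.
  1001011111010001
              ^
That bit is 0.

Answer: 0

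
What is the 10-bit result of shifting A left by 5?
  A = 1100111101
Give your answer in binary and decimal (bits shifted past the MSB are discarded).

Shift left by 5: drop the top 5 bit(s), append 5 zero(s) on the right.
  1100111101  ->  discard [11001], keep [11101], append 00000
= 1110100000

Answer: 1110100000 (928)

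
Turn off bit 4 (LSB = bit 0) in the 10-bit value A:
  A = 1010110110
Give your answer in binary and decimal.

Mask = ~(1 << 4) = 1111101111
Bit 4 of A is 1, so AND-ing with the mask clears it to 0.
  1010110110
& 1111101111
------------
  1010100110

Answer: 1010100110 (678)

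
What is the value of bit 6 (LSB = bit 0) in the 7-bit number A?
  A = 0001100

Bit 6 is the 7th from the right.
  0001100
  ^
That bit is 0.

Answer: 0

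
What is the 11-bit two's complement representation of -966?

1. Binary of +966:  01111000110
2. Invert bits:     10000111001
3. Add 1:           10000111010

Answer: 10000111010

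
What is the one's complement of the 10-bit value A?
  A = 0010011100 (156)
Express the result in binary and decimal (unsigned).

Flip each bit (0->1, 1->0):
  0010011100
  1101100011

Answer: 1101100011 (867)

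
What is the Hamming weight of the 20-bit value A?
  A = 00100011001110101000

00100011001110101000
1-bits at positions (from bit 0 = LSB): 3, 5, 7, 8, 9, 12, 13, 17
Count = 8

Answer: 8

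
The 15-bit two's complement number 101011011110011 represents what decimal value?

MSB is 1, so the value is negative. Find the magnitude:
1. Invert bits:  010100100001100
2. Add 1:        010100100001101  = 10509
3. Apply sign:   -10509

Answer: -10509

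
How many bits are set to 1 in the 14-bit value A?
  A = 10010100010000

10010100010000
1-bits at positions (from bit 0 = LSB): 4, 8, 10, 13
Count = 4

Answer: 4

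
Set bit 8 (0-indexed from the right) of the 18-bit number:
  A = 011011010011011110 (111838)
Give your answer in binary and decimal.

Mask = 1 << 8 = 000000000100000000
Bit 8 of A is 0, so OR-ing with the mask flips it to 1.
  011011010011011110
| 000000000100000000
--------------------
  011011010111011110

Answer: 011011010111011110 (112094)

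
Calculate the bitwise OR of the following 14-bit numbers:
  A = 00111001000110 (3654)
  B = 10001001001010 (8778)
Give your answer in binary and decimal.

Apply | to each column (1 where either bit is 1):
  00111001000110
| 10001001001010
----------------
  10111001001110

Answer: 10111001001110 (11854)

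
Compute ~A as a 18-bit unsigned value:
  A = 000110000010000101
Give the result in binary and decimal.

Flip each bit (0->1, 1->0):
  000110000010000101
  111001111101111010

Answer: 111001111101111010 (237434)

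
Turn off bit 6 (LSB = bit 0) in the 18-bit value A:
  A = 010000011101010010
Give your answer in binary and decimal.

Mask = ~(1 << 6) = 111111111110111111
Bit 6 of A is 1, so AND-ing with the mask clears it to 0.
  010000011101010010
& 111111111110111111
--------------------
  010000011100010010

Answer: 010000011100010010 (67346)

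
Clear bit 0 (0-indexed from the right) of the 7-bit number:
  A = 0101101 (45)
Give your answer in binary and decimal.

Mask = ~(1 << 0) = 1111110
Bit 0 of A is 1, so AND-ing with the mask clears it to 0.
  0101101
& 1111110
---------
  0101100

Answer: 0101100 (44)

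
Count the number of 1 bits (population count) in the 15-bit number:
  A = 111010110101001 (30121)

111010110101001
1-bits at positions (from bit 0 = LSB): 0, 3, 5, 7, 8, 10, 12, 13, 14
Count = 9

Answer: 9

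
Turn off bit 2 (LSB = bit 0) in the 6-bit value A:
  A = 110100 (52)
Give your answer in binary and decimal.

Mask = ~(1 << 2) = 111011
Bit 2 of A is 1, so AND-ing with the mask clears it to 0.
  110100
& 111011
--------
  110000

Answer: 110000 (48)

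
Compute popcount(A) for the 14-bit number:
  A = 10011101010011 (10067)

10011101010011
1-bits at positions (from bit 0 = LSB): 0, 1, 4, 6, 8, 9, 10, 13
Count = 8

Answer: 8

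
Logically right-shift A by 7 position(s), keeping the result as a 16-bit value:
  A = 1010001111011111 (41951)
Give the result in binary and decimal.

Logical shift right by 7: drop the bottom 7 bit(s), prepend 7 zero(s) on the left.
  1010001111011111  ->  keep [101000111], discard [1011111], prepend 0000000
= 0000000101000111

Answer: 0000000101000111 (327)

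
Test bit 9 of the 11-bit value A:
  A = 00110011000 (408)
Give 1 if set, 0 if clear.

Bit 9 is the 10th from the right.
  00110011000
   ^
That bit is 0.

Answer: 0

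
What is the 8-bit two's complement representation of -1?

1. Binary of +1:  00000001
2. Invert bits:     11111110
3. Add 1:           11111111

Answer: 11111111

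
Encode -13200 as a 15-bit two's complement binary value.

1. Binary of +13200:  011001110010000
2. Invert bits:     100110001101111
3. Add 1:           100110001110000

Answer: 100110001110000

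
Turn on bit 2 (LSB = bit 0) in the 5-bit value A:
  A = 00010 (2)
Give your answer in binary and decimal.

Mask = 1 << 2 = 00100
Bit 2 of A is 0, so OR-ing with the mask flips it to 1.
  00010
| 00100
-------
  00110

Answer: 00110 (6)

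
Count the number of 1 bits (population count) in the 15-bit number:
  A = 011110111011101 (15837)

011110111011101
1-bits at positions (from bit 0 = LSB): 0, 2, 3, 4, 6, 7, 8, 10, 11, 12, 13
Count = 11

Answer: 11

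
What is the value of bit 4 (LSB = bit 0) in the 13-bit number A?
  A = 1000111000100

Bit 4 is the 5th from the right.
  1000111000100
          ^
That bit is 0.

Answer: 0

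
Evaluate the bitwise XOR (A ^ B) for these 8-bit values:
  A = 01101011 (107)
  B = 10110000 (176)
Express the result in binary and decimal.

Apply ^ to each column (1 where bits differ):
  01101011
^ 10110000
----------
  11011011

Answer: 11011011 (219)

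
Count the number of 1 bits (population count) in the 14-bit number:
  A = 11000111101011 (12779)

11000111101011
1-bits at positions (from bit 0 = LSB): 0, 1, 3, 5, 6, 7, 8, 12, 13
Count = 9

Answer: 9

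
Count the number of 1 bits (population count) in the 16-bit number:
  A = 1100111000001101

1100111000001101
1-bits at positions (from bit 0 = LSB): 0, 2, 3, 9, 10, 11, 14, 15
Count = 8

Answer: 8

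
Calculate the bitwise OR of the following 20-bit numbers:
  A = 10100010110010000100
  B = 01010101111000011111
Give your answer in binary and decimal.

Apply | to each column (1 where either bit is 1):
  10100010110010000100
| 01010101111000011111
----------------------
  11110111111010011111

Answer: 11110111111010011111 (1015455)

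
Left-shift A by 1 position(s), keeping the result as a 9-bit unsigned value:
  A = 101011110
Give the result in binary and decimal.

Shift left by 1: drop the top 1 bit(s), append 1 zero(s) on the right.
  101011110  ->  discard [1], keep [01011110], append 0
= 010111100

Answer: 010111100 (188)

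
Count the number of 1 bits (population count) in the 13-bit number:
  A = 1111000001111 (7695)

1111000001111
1-bits at positions (from bit 0 = LSB): 0, 1, 2, 3, 9, 10, 11, 12
Count = 8

Answer: 8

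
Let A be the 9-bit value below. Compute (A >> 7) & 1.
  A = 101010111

Bit 7 is the 8th from the right.
  101010111
   ^
That bit is 0.

Answer: 0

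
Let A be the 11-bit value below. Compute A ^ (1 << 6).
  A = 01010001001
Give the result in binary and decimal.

Mask = 1 << 6 = 00001000000
Bit 6 of A is 0; XOR with the mask flips it to 1.
  01010001001
^ 00001000000
-------------
  01011001001

Answer: 01011001001 (713)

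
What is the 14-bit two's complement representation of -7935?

1. Binary of +7935:  01111011111111
2. Invert bits:     10000100000000
3. Add 1:           10000100000001

Answer: 10000100000001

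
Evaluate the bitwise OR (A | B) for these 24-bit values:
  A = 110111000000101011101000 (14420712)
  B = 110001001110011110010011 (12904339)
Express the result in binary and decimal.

Apply | to each column (1 where either bit is 1):
  110111000000101011101000
| 110001001110011110010011
--------------------------
  110111001110111111111011

Answer: 110111001110111111111011 (14479355)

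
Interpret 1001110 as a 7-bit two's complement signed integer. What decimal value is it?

MSB is 1, so the value is negative. Find the magnitude:
1. Invert bits:  0110001
2. Add 1:        0110010  = 50
3. Apply sign:   -50

Answer: -50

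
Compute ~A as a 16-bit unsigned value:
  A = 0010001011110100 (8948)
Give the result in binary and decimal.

Flip each bit (0->1, 1->0):
  0010001011110100
  1101110100001011

Answer: 1101110100001011 (56587)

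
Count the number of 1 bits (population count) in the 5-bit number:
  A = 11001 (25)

11001
1-bits at positions (from bit 0 = LSB): 0, 3, 4
Count = 3

Answer: 3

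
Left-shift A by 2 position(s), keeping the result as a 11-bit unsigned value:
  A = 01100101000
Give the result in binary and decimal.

Shift left by 2: drop the top 2 bit(s), append 2 zero(s) on the right.
  01100101000  ->  discard [01], keep [100101000], append 00
= 10010100000

Answer: 10010100000 (1184)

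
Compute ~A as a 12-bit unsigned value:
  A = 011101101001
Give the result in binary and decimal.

Flip each bit (0->1, 1->0):
  011101101001
  100010010110

Answer: 100010010110 (2198)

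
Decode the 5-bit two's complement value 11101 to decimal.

MSB is 1, so the value is negative. Find the magnitude:
1. Invert bits:  00010
2. Add 1:        00011  = 3
3. Apply sign:   -3

Answer: -3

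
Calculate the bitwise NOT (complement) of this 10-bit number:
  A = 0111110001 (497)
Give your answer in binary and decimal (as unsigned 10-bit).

Flip each bit (0->1, 1->0):
  0111110001
  1000001110

Answer: 1000001110 (526)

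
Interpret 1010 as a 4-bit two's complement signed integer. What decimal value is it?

MSB is 1, so the value is negative. Find the magnitude:
1. Invert bits:  0101
2. Add 1:        0110  = 6
3. Apply sign:   -6

Answer: -6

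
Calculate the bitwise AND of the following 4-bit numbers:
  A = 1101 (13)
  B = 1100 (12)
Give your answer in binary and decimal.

Apply & to each column (1 only where both bits are 1):
  1101
& 1100
------
  1100

Answer: 1100 (12)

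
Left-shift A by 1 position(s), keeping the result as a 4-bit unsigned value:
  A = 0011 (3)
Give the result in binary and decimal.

Shift left by 1: drop the top 1 bit(s), append 1 zero(s) on the right.
  0011  ->  discard [0], keep [011], append 0
= 0110

Answer: 0110 (6)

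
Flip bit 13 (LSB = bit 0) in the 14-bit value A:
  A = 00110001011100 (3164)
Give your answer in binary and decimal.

Mask = 1 << 13 = 10000000000000
Bit 13 of A is 0; XOR with the mask flips it to 1.
  00110001011100
^ 10000000000000
----------------
  10110001011100

Answer: 10110001011100 (11356)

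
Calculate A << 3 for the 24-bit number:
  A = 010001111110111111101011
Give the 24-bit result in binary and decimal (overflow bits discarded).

Shift left by 3: drop the top 3 bit(s), append 3 zero(s) on the right.
  010001111110111111101011  ->  discard [010], keep [001111110111111101011], append 000
= 001111110111111101011000

Answer: 001111110111111101011000 (4161368)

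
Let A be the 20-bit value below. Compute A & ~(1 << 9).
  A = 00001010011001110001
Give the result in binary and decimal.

Mask = ~(1 << 9) = 11111111110111111111
Bit 9 of A is 1, so AND-ing with the mask clears it to 0.
  00001010011001110001
& 11111111110111111111
----------------------
  00001010010001110001

Answer: 00001010010001110001 (42097)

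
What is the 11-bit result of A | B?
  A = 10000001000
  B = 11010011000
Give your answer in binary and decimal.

Apply | to each column (1 where either bit is 1):
  10000001000
| 11010011000
-------------
  11010011000

Answer: 11010011000 (1688)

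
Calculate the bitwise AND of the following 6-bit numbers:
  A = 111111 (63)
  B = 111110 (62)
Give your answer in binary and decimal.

Apply & to each column (1 only where both bits are 1):
  111111
& 111110
--------
  111110

Answer: 111110 (62)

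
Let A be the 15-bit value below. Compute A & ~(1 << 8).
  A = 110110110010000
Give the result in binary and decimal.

Mask = ~(1 << 8) = 111111011111111
Bit 8 of A is 1, so AND-ing with the mask clears it to 0.
  110110110010000
& 111111011111111
-----------------
  110110010010000

Answer: 110110010010000 (27792)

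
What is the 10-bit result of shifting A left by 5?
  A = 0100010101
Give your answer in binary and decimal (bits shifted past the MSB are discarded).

Shift left by 5: drop the top 5 bit(s), append 5 zero(s) on the right.
  0100010101  ->  discard [01000], keep [10101], append 00000
= 1010100000

Answer: 1010100000 (672)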